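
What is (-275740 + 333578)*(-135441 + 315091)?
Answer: 10390596700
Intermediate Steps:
(-275740 + 333578)*(-135441 + 315091) = 57838*179650 = 10390596700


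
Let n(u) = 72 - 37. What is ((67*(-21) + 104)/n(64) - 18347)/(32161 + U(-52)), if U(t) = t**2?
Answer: -643448/1220275 ≈ -0.52730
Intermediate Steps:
n(u) = 35
((67*(-21) + 104)/n(64) - 18347)/(32161 + U(-52)) = ((67*(-21) + 104)/35 - 18347)/(32161 + (-52)**2) = ((-1407 + 104)*(1/35) - 18347)/(32161 + 2704) = (-1303*1/35 - 18347)/34865 = (-1303/35 - 18347)*(1/34865) = -643448/35*1/34865 = -643448/1220275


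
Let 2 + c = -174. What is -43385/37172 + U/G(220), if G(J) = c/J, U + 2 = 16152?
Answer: -750453135/37172 ≈ -20189.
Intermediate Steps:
U = 16150 (U = -2 + 16152 = 16150)
c = -176 (c = -2 - 174 = -176)
G(J) = -176/J
-43385/37172 + U/G(220) = -43385/37172 + 16150/((-176/220)) = -43385*1/37172 + 16150/((-176*1/220)) = -43385/37172 + 16150/(-⅘) = -43385/37172 + 16150*(-5/4) = -43385/37172 - 40375/2 = -750453135/37172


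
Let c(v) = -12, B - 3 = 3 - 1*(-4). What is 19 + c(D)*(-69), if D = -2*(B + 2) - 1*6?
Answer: 847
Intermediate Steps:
B = 10 (B = 3 + (3 - 1*(-4)) = 3 + (3 + 4) = 3 + 7 = 10)
D = -30 (D = -2*(10 + 2) - 1*6 = -2*12 - 6 = -24 - 6 = -30)
19 + c(D)*(-69) = 19 - 12*(-69) = 19 + 828 = 847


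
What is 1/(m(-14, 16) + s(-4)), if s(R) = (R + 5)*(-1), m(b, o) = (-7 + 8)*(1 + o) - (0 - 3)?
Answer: 1/19 ≈ 0.052632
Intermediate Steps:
m(b, o) = 4 + o (m(b, o) = 1*(1 + o) - 1*(-3) = (1 + o) + 3 = 4 + o)
s(R) = -5 - R (s(R) = (5 + R)*(-1) = -5 - R)
1/(m(-14, 16) + s(-4)) = 1/((4 + 16) + (-5 - 1*(-4))) = 1/(20 + (-5 + 4)) = 1/(20 - 1) = 1/19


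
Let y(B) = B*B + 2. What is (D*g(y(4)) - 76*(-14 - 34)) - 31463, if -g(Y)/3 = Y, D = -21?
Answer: -26681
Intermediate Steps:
y(B) = 2 + B² (y(B) = B² + 2 = 2 + B²)
g(Y) = -3*Y
(D*g(y(4)) - 76*(-14 - 34)) - 31463 = (-(-63)*(2 + 4²) - 76*(-14 - 34)) - 31463 = (-(-63)*(2 + 16) - 76*(-48)) - 31463 = (-(-63)*18 + 3648) - 31463 = (-21*(-54) + 3648) - 31463 = (1134 + 3648) - 31463 = 4782 - 31463 = -26681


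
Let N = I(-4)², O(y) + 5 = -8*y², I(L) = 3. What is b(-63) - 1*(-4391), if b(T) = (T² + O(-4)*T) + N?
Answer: 16748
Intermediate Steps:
O(y) = -5 - 8*y²
N = 9 (N = 3² = 9)
b(T) = 9 + T² - 133*T (b(T) = (T² + (-5 - 8*(-4)²)*T) + 9 = (T² + (-5 - 8*16)*T) + 9 = (T² + (-5 - 128)*T) + 9 = (T² - 133*T) + 9 = 9 + T² - 133*T)
b(-63) - 1*(-4391) = (9 + (-63)² - 133*(-63)) - 1*(-4391) = (9 + 3969 + 8379) + 4391 = 12357 + 4391 = 16748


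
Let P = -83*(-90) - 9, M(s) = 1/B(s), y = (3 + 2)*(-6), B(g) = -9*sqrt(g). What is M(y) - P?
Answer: -7461 + I*sqrt(30)/270 ≈ -7461.0 + 0.020286*I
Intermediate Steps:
y = -30 (y = 5*(-6) = -30)
M(s) = -1/(9*sqrt(s)) (M(s) = 1/(-9*sqrt(s)) = -1/(9*sqrt(s)))
P = 7461 (P = 7470 - 9 = 7461)
M(y) - P = -(-1)*I*sqrt(30)/270 - 1*7461 = -(-1)*I*sqrt(30)/270 - 7461 = I*sqrt(30)/270 - 7461 = -7461 + I*sqrt(30)/270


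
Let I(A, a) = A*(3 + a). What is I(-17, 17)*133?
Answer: -45220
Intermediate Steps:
I(-17, 17)*133 = -17*(3 + 17)*133 = -17*20*133 = -340*133 = -45220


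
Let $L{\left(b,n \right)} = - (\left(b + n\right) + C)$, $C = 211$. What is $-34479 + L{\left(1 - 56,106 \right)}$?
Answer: $-34741$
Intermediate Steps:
$L{\left(b,n \right)} = -211 - b - n$ ($L{\left(b,n \right)} = - (\left(b + n\right) + 211) = - (211 + b + n) = -211 - b - n$)
$-34479 + L{\left(1 - 56,106 \right)} = -34479 - 262 = -34741$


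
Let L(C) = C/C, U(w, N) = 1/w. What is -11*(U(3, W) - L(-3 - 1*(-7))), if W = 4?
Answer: 22/3 ≈ 7.3333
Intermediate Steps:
L(C) = 1
-11*(U(3, W) - L(-3 - 1*(-7))) = -11*(1/3 - 1*1) = -11*(⅓ - 1) = -11*(-⅔) = 22/3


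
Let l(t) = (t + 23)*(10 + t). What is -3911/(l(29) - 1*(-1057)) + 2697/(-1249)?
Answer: -13205084/3853165 ≈ -3.4271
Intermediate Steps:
l(t) = (10 + t)*(23 + t) (l(t) = (23 + t)*(10 + t) = (10 + t)*(23 + t))
-3911/(l(29) - 1*(-1057)) + 2697/(-1249) = -3911/((230 + 29² + 33*29) - 1*(-1057)) + 2697/(-1249) = -3911/((230 + 841 + 957) + 1057) + 2697*(-1/1249) = -3911/(2028 + 1057) - 2697/1249 = -3911/3085 - 2697/1249 = -13205084/3853165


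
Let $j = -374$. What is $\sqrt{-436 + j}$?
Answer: $9 i \sqrt{10} \approx 28.461 i$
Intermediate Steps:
$\sqrt{-436 + j} = \sqrt{-436 - 374} = \sqrt{-810} = 9 i \sqrt{10}$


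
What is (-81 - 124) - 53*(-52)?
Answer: 2551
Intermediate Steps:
(-81 - 124) - 53*(-52) = -205 + 2756 = 2551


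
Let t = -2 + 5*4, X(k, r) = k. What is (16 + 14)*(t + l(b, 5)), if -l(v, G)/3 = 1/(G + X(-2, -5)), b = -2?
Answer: 510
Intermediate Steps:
l(v, G) = -3/(-2 + G) (l(v, G) = -3/(G - 2) = -3/(-2 + G))
t = 18 (t = -2 + 20 = 18)
(16 + 14)*(t + l(b, 5)) = (16 + 14)*(18 - 3/(-2 + 5)) = 30*(18 - 3/3) = 30*(18 - 3*1/3) = 30*(18 - 1) = 30*17 = 510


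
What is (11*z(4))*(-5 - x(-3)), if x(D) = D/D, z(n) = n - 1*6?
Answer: 132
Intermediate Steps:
z(n) = -6 + n (z(n) = n - 6 = -6 + n)
x(D) = 1
(11*z(4))*(-5 - x(-3)) = (11*(-6 + 4))*(-5 - 1*1) = (11*(-2))*(-5 - 1) = -22*(-6) = 132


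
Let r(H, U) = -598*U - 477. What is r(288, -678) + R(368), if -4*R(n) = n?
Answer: 404875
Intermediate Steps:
r(H, U) = -477 - 598*U
R(n) = -n/4
r(288, -678) + R(368) = (-477 - 598*(-678)) - 1/4*368 = (-477 + 405444) - 92 = 404967 - 92 = 404875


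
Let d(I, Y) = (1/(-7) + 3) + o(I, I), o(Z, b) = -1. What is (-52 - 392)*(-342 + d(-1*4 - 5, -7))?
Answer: 1057164/7 ≈ 1.5102e+5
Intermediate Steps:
d(I, Y) = 13/7 (d(I, Y) = (1/(-7) + 3) - 1 = (-1/7 + 3) - 1 = 20/7 - 1 = 13/7)
(-52 - 392)*(-342 + d(-1*4 - 5, -7)) = (-52 - 392)*(-342 + 13/7) = -444*(-2381/7) = 1057164/7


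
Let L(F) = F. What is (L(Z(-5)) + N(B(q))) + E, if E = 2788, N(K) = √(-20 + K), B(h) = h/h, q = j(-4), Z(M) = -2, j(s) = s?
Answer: 2786 + I*√19 ≈ 2786.0 + 4.3589*I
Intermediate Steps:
q = -4
B(h) = 1
(L(Z(-5)) + N(B(q))) + E = (-2 + √(-20 + 1)) + 2788 = (-2 + √(-19)) + 2788 = (-2 + I*√19) + 2788 = 2786 + I*√19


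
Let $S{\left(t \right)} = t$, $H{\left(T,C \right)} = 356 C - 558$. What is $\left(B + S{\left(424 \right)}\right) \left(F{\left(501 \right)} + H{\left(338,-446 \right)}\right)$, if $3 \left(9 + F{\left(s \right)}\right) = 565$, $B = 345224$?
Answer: $-55011492224$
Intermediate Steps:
$H{\left(T,C \right)} = -558 + 356 C$
$F{\left(s \right)} = \frac{538}{3}$ ($F{\left(s \right)} = -9 + \frac{1}{3} \cdot 565 = -9 + \frac{565}{3} = \frac{538}{3}$)
$\left(B + S{\left(424 \right)}\right) \left(F{\left(501 \right)} + H{\left(338,-446 \right)}\right) = \left(345224 + 424\right) \left(\frac{538}{3} + \left(-558 + 356 \left(-446\right)\right)\right) = 345648 \left(\frac{538}{3} - 159334\right) = 345648 \left(- \frac{477464}{3}\right) = -55011492224$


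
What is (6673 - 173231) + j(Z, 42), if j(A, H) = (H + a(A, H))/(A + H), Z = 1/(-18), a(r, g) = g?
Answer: -125749778/755 ≈ -1.6656e+5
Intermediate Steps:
Z = -1/18 ≈ -0.055556
j(A, H) = 2*H/(A + H) (j(A, H) = (H + H)/(A + H) = (2*H)/(A + H) = 2*H/(A + H))
(6673 - 173231) + j(Z, 42) = (6673 - 173231) + 2*42/(-1/18 + 42) = -166558 + 2*42/(755/18) = -166558 + 2*42*(18/755) = -166558 + 1512/755 = -125749778/755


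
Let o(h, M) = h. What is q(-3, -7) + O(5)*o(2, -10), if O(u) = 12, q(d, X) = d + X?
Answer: 14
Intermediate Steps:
q(d, X) = X + d
q(-3, -7) + O(5)*o(2, -10) = (-7 - 3) + 12*2 = -10 + 24 = 14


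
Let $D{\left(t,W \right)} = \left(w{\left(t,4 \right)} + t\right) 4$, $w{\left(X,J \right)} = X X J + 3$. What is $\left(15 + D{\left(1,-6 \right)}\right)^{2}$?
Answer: $2209$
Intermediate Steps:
$w{\left(X,J \right)} = 3 + J X^{2}$ ($w{\left(X,J \right)} = X^{2} J + 3 = J X^{2} + 3 = 3 + J X^{2}$)
$D{\left(t,W \right)} = 12 + 4 t + 16 t^{2}$ ($D{\left(t,W \right)} = \left(\left(3 + 4 t^{2}\right) + t\right) 4 = \left(3 + t + 4 t^{2}\right) 4 = 12 + 4 t + 16 t^{2}$)
$\left(15 + D{\left(1,-6 \right)}\right)^{2} = \left(15 + \left(12 + 4 \cdot 1 + 16 \cdot 1^{2}\right)\right)^{2} = \left(15 + \left(12 + 4 + 16 \cdot 1\right)\right)^{2} = \left(15 + \left(12 + 4 + 16\right)\right)^{2} = \left(15 + 32\right)^{2} = 47^{2} = 2209$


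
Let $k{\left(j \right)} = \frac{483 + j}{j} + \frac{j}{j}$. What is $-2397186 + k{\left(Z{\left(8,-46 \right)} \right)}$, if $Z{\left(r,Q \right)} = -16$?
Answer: $- \frac{38355427}{16} \approx -2.3972 \cdot 10^{6}$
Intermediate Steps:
$k{\left(j \right)} = 1 + \frac{483 + j}{j}$ ($k{\left(j \right)} = \frac{483 + j}{j} + 1 = 1 + \frac{483 + j}{j}$)
$-2397186 + k{\left(Z{\left(8,-46 \right)} \right)} = -2397186 + \left(2 + \frac{483}{-16}\right) = -2397186 + \left(2 + 483 \left(- \frac{1}{16}\right)\right) = -2397186 + \left(2 - \frac{483}{16}\right) = -2397186 - \frac{451}{16} = - \frac{38355427}{16}$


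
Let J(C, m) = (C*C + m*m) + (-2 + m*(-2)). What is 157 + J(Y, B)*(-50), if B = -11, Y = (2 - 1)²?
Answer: -6943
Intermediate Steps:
Y = 1 (Y = 1² = 1)
J(C, m) = -2 + C² + m² - 2*m (J(C, m) = (C² + m²) + (-2 - 2*m) = -2 + C² + m² - 2*m)
157 + J(Y, B)*(-50) = 157 + (-2 + 1² + (-11)² - 2*(-11))*(-50) = 157 + (-2 + 1 + 121 + 22)*(-50) = 157 + 142*(-50) = 157 - 7100 = -6943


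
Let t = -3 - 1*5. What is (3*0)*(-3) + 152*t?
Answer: -1216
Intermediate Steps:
t = -8 (t = -3 - 5 = -8)
(3*0)*(-3) + 152*t = (3*0)*(-3) + 152*(-8) = 0*(-3) - 1216 = 0 - 1216 = -1216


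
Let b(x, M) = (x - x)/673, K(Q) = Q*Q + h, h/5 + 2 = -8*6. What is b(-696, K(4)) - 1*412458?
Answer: -412458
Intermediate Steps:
h = -250 (h = -10 + 5*(-8*6) = -10 + 5*(-48) = -10 - 240 = -250)
K(Q) = -250 + Q**2 (K(Q) = Q*Q - 250 = Q**2 - 250 = -250 + Q**2)
b(x, M) = 0 (b(x, M) = 0*(1/673) = 0)
b(-696, K(4)) - 1*412458 = 0 - 1*412458 = 0 - 412458 = -412458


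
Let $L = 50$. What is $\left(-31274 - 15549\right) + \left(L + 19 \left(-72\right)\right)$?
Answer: $-48141$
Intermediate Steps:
$\left(-31274 - 15549\right) + \left(L + 19 \left(-72\right)\right) = \left(-31274 - 15549\right) + \left(50 + 19 \left(-72\right)\right) = -46823 + \left(50 - 1368\right) = -46823 - 1318 = -48141$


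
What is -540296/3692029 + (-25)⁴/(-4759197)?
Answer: -4013573930437/17571093340713 ≈ -0.22842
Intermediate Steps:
-540296/3692029 + (-25)⁴/(-4759197) = -540296*1/3692029 + 390625*(-1/4759197) = -540296/3692029 - 390625/4759197 = -4013573930437/17571093340713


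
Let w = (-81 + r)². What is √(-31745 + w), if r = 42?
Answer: 4*I*√1889 ≈ 173.85*I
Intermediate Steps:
w = 1521 (w = (-81 + 42)² = (-39)² = 1521)
√(-31745 + w) = √(-31745 + 1521) = √(-30224) = 4*I*√1889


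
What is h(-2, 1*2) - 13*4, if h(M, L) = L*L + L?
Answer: -46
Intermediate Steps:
h(M, L) = L + L² (h(M, L) = L² + L = L + L²)
h(-2, 1*2) - 13*4 = (1*2)*(1 + 1*2) - 13*4 = 2*(1 + 2) - 52 = 2*3 - 52 = 6 - 52 = -46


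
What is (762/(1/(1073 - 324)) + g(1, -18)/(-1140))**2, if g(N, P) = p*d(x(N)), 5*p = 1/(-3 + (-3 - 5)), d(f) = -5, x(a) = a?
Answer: 51223429387938321361/157251600 ≈ 3.2574e+11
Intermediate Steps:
p = -1/55 (p = 1/(5*(-3 + (-3 - 5))) = 1/(5*(-3 - 8)) = (1/5)/(-11) = (1/5)*(-1/11) = -1/55 ≈ -0.018182)
g(N, P) = 1/11 (g(N, P) = -1/55*(-5) = 1/11)
(762/(1/(1073 - 324)) + g(1, -18)/(-1140))**2 = (762/(1/(1073 - 324)) + (1/11)/(-1140))**2 = (762/(1/749) + (1/11)*(-1/1140))**2 = (762/(1/749) - 1/12540)**2 = (762*749 - 1/12540)**2 = (570738 - 1/12540)**2 = (7157054519/12540)**2 = 51223429387938321361/157251600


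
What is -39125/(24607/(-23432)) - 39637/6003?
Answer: 5502436983341/147715821 ≈ 37250.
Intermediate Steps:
-39125/(24607/(-23432)) - 39637/6003 = -39125/(24607*(-1/23432)) - 39637*1/6003 = -39125/(-24607/23432) - 39637/6003 = -39125*(-23432/24607) - 39637/6003 = 916777000/24607 - 39637/6003 = 5502436983341/147715821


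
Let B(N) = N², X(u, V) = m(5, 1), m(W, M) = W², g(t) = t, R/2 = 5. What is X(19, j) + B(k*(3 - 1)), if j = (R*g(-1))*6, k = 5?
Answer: 125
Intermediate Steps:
R = 10 (R = 2*5 = 10)
j = -60 (j = (10*(-1))*6 = -10*6 = -60)
X(u, V) = 25 (X(u, V) = 5² = 25)
X(19, j) + B(k*(3 - 1)) = 25 + (5*(3 - 1))² = 25 + (5*2)² = 25 + 10² = 25 + 100 = 125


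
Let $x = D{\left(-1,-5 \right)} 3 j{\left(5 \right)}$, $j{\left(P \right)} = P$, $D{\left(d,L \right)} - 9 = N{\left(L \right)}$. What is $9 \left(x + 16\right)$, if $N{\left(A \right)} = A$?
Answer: $684$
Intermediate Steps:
$D{\left(d,L \right)} = 9 + L$
$x = 60$ ($x = \left(9 - 5\right) 3 \cdot 5 = 4 \cdot 3 \cdot 5 = 12 \cdot 5 = 60$)
$9 \left(x + 16\right) = 9 \left(60 + 16\right) = 9 \cdot 76 = 684$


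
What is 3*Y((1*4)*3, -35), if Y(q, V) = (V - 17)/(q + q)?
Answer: -13/2 ≈ -6.5000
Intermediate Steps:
Y(q, V) = (-17 + V)/(2*q) (Y(q, V) = (-17 + V)/((2*q)) = (-17 + V)*(1/(2*q)) = (-17 + V)/(2*q))
3*Y((1*4)*3, -35) = 3*((-17 - 35)/(2*(((1*4)*3)))) = 3*((½)*(-52)/(4*3)) = 3*((½)*(-52)/12) = 3*((½)*(1/12)*(-52)) = 3*(-13/6) = -13/2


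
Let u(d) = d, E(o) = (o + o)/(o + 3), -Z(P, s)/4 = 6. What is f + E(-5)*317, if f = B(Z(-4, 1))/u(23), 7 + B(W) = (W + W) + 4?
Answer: 36404/23 ≈ 1582.8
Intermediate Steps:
Z(P, s) = -24 (Z(P, s) = -4*6 = -24)
E(o) = 2*o/(3 + o) (E(o) = (2*o)/(3 + o) = 2*o/(3 + o))
B(W) = -3 + 2*W (B(W) = -7 + ((W + W) + 4) = -7 + (2*W + 4) = -7 + (4 + 2*W) = -3 + 2*W)
f = -51/23 (f = (-3 + 2*(-24))/23 = (-3 - 48)*(1/23) = -51*1/23 = -51/23 ≈ -2.2174)
f + E(-5)*317 = -51/23 + (2*(-5)/(3 - 5))*317 = -51/23 + (2*(-5)/(-2))*317 = -51/23 + (2*(-5)*(-½))*317 = -51/23 + 5*317 = -51/23 + 1585 = 36404/23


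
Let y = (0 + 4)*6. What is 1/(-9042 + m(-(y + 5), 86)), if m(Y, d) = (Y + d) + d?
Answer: -1/8899 ≈ -0.00011237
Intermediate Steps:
y = 24 (y = 4*6 = 24)
m(Y, d) = Y + 2*d
1/(-9042 + m(-(y + 5), 86)) = 1/(-9042 + (-(24 + 5) + 2*86)) = 1/(-9042 + (-1*29 + 172)) = 1/(-9042 + (-29 + 172)) = 1/(-9042 + 143) = 1/(-8899) = -1/8899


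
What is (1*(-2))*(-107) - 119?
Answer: 95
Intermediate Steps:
(1*(-2))*(-107) - 119 = -2*(-107) - 119 = 214 - 119 = 95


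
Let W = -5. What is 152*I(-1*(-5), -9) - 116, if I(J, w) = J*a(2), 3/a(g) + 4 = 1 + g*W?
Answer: -3788/13 ≈ -291.38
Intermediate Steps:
a(g) = 3/(-3 - 5*g) (a(g) = 3/(-4 + (1 + g*(-5))) = 3/(-4 + (1 - 5*g)) = 3/(-3 - 5*g))
I(J, w) = -3*J/13 (I(J, w) = J*(-3/(3 + 5*2)) = J*(-3/(3 + 10)) = J*(-3/13) = -3*J/13)
152*I(-1*(-5), -9) - 116 = 152*(-(-3)*(-5)/13) - 116 = 152*(-3/13*5) - 116 = 152*(-15/13) - 116 = -2280/13 - 116 = -3788/13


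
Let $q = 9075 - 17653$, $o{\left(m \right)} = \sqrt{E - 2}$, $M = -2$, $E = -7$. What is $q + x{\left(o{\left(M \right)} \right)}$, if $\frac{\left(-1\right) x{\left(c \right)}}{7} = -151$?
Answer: $-7521$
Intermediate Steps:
$o{\left(m \right)} = 3 i$ ($o{\left(m \right)} = \sqrt{-7 - 2} = \sqrt{-9} = 3 i$)
$x{\left(c \right)} = 1057$ ($x{\left(c \right)} = \left(-7\right) \left(-151\right) = 1057$)
$q = -8578$ ($q = 9075 - 17653 = -8578$)
$q + x{\left(o{\left(M \right)} \right)} = -8578 + 1057 = -7521$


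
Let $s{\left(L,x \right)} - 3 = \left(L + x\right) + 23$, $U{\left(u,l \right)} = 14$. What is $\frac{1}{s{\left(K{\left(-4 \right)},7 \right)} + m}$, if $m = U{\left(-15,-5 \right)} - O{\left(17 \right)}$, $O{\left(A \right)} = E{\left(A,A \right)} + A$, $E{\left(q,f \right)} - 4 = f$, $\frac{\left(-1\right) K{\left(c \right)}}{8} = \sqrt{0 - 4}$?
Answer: $\frac{9}{337} + \frac{16 i}{337} \approx 0.026706 + 0.047478 i$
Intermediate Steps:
$K{\left(c \right)} = - 16 i$ ($K{\left(c \right)} = - 8 \sqrt{0 - 4} = - 8 \sqrt{-4} = - 8 \cdot 2 i = - 16 i$)
$E{\left(q,f \right)} = 4 + f$
$O{\left(A \right)} = 4 + 2 A$ ($O{\left(A \right)} = \left(4 + A\right) + A = 4 + 2 A$)
$s{\left(L,x \right)} = 26 + L + x$ ($s{\left(L,x \right)} = 3 + \left(\left(L + x\right) + 23\right) = 3 + \left(23 + L + x\right) = 26 + L + x$)
$m = -24$ ($m = 14 - \left(4 + 2 \cdot 17\right) = 14 - \left(4 + 34\right) = 14 - 38 = -24$)
$\frac{1}{s{\left(K{\left(-4 \right)},7 \right)} + m} = \frac{1}{\left(26 - 16 i + 7\right) - 24} = \frac{1}{\left(33 - 16 i\right) - 24} = \frac{1}{9 - 16 i} = \frac{9 + 16 i}{337}$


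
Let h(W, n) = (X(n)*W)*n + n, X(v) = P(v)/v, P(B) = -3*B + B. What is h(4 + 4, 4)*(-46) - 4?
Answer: 2756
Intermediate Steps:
P(B) = -2*B
X(v) = -2 (X(v) = (-2*v)/v = -2)
h(W, n) = n - 2*W*n (h(W, n) = (-2*W)*n + n = -2*W*n + n = n - 2*W*n)
h(4 + 4, 4)*(-46) - 4 = (4*(1 - 2*(4 + 4)))*(-46) - 4 = (4*(1 - 2*8))*(-46) - 4 = (4*(1 - 16))*(-46) - 4 = (4*(-15))*(-46) - 4 = -60*(-46) - 4 = 2760 - 4 = 2756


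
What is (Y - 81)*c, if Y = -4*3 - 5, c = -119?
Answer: 11662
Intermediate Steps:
Y = -17 (Y = -12 - 5 = -17)
(Y - 81)*c = (-17 - 81)*(-119) = -98*(-119) = 11662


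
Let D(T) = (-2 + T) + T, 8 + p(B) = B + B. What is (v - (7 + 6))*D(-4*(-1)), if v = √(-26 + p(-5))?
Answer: -78 + 12*I*√11 ≈ -78.0 + 39.799*I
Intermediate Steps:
p(B) = -8 + 2*B (p(B) = -8 + (B + B) = -8 + 2*B)
v = 2*I*√11 (v = √(-26 + (-8 + 2*(-5))) = √(-26 + (-8 - 10)) = √(-26 - 18) = √(-44) = 2*I*√11 ≈ 6.6332*I)
D(T) = -2 + 2*T
(v - (7 + 6))*D(-4*(-1)) = (2*I*√11 - (7 + 6))*(-2 + 2*(-4*(-1))) = (2*I*√11 - 1*13)*(-2 + 2*4) = (2*I*√11 - 13)*(-2 + 8) = (-13 + 2*I*√11)*6 = -78 + 12*I*√11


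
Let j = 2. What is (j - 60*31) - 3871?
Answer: -5729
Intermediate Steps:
(j - 60*31) - 3871 = (2 - 60*31) - 3871 = (2 - 1860) - 3871 = -1858 - 3871 = -5729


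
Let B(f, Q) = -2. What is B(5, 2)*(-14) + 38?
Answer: 66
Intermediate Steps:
B(5, 2)*(-14) + 38 = -2*(-14) + 38 = 28 + 38 = 66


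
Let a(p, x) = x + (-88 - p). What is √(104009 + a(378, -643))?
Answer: 70*√21 ≈ 320.78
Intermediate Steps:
a(p, x) = -88 + x - p
√(104009 + a(378, -643)) = √(104009 + (-88 - 643 - 1*378)) = √(104009 + (-88 - 643 - 378)) = √(104009 - 1109) = √102900 = 70*√21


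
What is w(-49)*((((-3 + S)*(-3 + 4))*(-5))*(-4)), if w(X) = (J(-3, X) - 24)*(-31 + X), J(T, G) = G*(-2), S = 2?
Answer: 118400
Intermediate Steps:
J(T, G) = -2*G
w(X) = (-31 + X)*(-24 - 2*X) (w(X) = (-2*X - 24)*(-31 + X) = (-24 - 2*X)*(-31 + X) = (-31 + X)*(-24 - 2*X))
w(-49)*((((-3 + S)*(-3 + 4))*(-5))*(-4)) = (744 - 2*(-49)**2 + 38*(-49))*((((-3 + 2)*(-3 + 4))*(-5))*(-4)) = (744 - 2*2401 - 1862)*((-1*1*(-5))*(-4)) = (744 - 4802 - 1862)*(-1*(-5)*(-4)) = -29600*(-4) = -5920*(-20) = 118400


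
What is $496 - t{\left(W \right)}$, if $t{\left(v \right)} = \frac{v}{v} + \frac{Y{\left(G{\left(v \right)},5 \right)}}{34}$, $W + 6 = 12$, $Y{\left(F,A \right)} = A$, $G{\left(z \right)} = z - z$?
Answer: $\frac{16825}{34} \approx 494.85$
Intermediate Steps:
$G{\left(z \right)} = 0$
$W = 6$ ($W = -6 + 12 = 6$)
$t{\left(v \right)} = \frac{39}{34}$ ($t{\left(v \right)} = \frac{v}{v} + \frac{5}{34} = 1 + 5 \cdot \frac{1}{34} = 1 + \frac{5}{34} = \frac{39}{34}$)
$496 - t{\left(W \right)} = 496 - \frac{39}{34} = \frac{16825}{34}$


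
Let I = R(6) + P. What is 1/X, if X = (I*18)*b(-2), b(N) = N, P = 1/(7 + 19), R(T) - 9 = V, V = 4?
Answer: -13/6102 ≈ -0.0021304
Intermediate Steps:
R(T) = 13 (R(T) = 9 + 4 = 13)
P = 1/26 ≈ 0.038462
I = 339/26 (I = 13 + 1/26 = 339/26 ≈ 13.038)
X = -6102/13 (X = ((339/26)*18)*(-2) = (3051/13)*(-2) = -6102/13 ≈ -469.38)
1/X = 1/(-6102/13) = -13/6102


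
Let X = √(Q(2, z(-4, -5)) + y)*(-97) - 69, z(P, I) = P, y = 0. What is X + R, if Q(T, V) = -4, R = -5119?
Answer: -5188 - 194*I ≈ -5188.0 - 194.0*I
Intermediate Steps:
X = -69 - 194*I (X = √(-4 + 0)*(-97) - 69 = √(-4)*(-97) - 69 = (2*I)*(-97) - 69 = -194*I - 69 = -69 - 194*I ≈ -69.0 - 194.0*I)
X + R = (-69 - 194*I) - 5119 = -5188 - 194*I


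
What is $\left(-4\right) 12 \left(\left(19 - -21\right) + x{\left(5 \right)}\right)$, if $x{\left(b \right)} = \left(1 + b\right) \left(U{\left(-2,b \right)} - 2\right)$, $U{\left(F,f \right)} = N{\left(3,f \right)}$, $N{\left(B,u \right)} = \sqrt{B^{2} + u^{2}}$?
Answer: $-1344 - 288 \sqrt{34} \approx -3023.3$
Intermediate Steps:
$U{\left(F,f \right)} = \sqrt{9 + f^{2}}$ ($U{\left(F,f \right)} = \sqrt{3^{2} + f^{2}} = \sqrt{9 + f^{2}}$)
$x{\left(b \right)} = \left(1 + b\right) \left(-2 + \sqrt{9 + b^{2}}\right)$ ($x{\left(b \right)} = \left(1 + b\right) \left(\sqrt{9 + b^{2}} - 2\right) = \left(1 + b\right) \left(-2 + \sqrt{9 + b^{2}}\right)$)
$\left(-4\right) 12 \left(\left(19 - -21\right) + x{\left(5 \right)}\right) = \left(-4\right) 12 \left(\left(19 - -21\right) + \left(-2 + \sqrt{9 + 5^{2}} - 10 + 5 \sqrt{9 + 5^{2}}\right)\right) = - 48 \left(\left(19 + 21\right) + \left(-2 + \sqrt{9 + 25} - 10 + 5 \sqrt{9 + 25}\right)\right) = - 48 \left(40 + \left(-2 + \sqrt{34} - 10 + 5 \sqrt{34}\right)\right) = - 48 \left(40 - \left(12 - 6 \sqrt{34}\right)\right) = - 48 \left(28 + 6 \sqrt{34}\right) = -1344 - 288 \sqrt{34}$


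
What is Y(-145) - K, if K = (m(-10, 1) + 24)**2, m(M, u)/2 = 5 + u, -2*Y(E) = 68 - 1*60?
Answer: -1300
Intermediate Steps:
Y(E) = -4 (Y(E) = -(68 - 1*60)/2 = -(68 - 60)/2 = -1/2*8 = -4)
m(M, u) = 10 + 2*u (m(M, u) = 2*(5 + u) = 10 + 2*u)
K = 1296 (K = ((10 + 2*1) + 24)**2 = ((10 + 2) + 24)**2 = (12 + 24)**2 = 36**2 = 1296)
Y(-145) - K = -4 - 1*1296 = -4 - 1296 = -1300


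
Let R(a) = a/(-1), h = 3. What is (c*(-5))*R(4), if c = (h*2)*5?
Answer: 600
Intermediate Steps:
c = 30 (c = (3*2)*5 = 6*5 = 30)
R(a) = -a (R(a) = a*(-1) = -a)
(c*(-5))*R(4) = (30*(-5))*(-1*4) = -150*(-4) = 600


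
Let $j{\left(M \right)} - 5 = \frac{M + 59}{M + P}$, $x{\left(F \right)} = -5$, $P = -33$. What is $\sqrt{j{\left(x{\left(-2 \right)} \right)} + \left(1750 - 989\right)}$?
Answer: $\frac{\sqrt{276013}}{19} \approx 27.651$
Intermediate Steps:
$j{\left(M \right)} = 5 + \frac{59 + M}{-33 + M}$ ($j{\left(M \right)} = 5 + \frac{M + 59}{M - 33} = 5 + \frac{59 + M}{-33 + M}$)
$\sqrt{j{\left(x{\left(-2 \right)} \right)} + \left(1750 - 989\right)} = \sqrt{\frac{2 \left(-53 + 3 \left(-5\right)\right)}{-33 - 5} + \left(1750 - 989\right)} = \sqrt{\frac{2 \left(-53 - 15\right)}{-38} + 761} = \sqrt{2 \left(- \frac{1}{38}\right) \left(-68\right) + 761} = \sqrt{\frac{68}{19} + 761} = \sqrt{\frac{14527}{19}} = \frac{\sqrt{276013}}{19}$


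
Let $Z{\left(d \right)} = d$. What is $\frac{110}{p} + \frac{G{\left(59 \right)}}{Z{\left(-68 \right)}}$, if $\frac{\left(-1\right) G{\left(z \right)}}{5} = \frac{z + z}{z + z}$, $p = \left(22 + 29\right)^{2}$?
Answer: $\frac{1205}{10404} \approx 0.11582$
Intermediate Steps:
$p = 2601$ ($p = 51^{2} = 2601$)
$G{\left(z \right)} = -5$ ($G{\left(z \right)} = - 5 \frac{z + z}{z + z} = - 5 \frac{2 z}{2 z} = - 5 \cdot 2 z \frac{1}{2 z} = \left(-5\right) 1 = -5$)
$\frac{110}{p} + \frac{G{\left(59 \right)}}{Z{\left(-68 \right)}} = \frac{110}{2601} - \frac{5}{-68} = 110 \cdot \frac{1}{2601} - - \frac{5}{68} = \frac{110}{2601} + \frac{5}{68} = \frac{1205}{10404}$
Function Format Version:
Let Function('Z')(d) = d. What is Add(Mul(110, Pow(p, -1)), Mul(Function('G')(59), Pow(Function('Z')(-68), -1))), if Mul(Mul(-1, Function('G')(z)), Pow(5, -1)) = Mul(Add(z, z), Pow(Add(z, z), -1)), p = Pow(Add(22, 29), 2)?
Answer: Rational(1205, 10404) ≈ 0.11582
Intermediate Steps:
p = 2601 (p = Pow(51, 2) = 2601)
Function('G')(z) = -5 (Function('G')(z) = Mul(-5, Mul(Add(z, z), Pow(Add(z, z), -1))) = Mul(-5, Mul(Mul(2, z), Pow(Mul(2, z), -1))) = Mul(-5, Mul(Mul(2, z), Mul(Rational(1, 2), Pow(z, -1)))) = Mul(-5, 1) = -5)
Add(Mul(110, Pow(p, -1)), Mul(Function('G')(59), Pow(Function('Z')(-68), -1))) = Add(Mul(110, Pow(2601, -1)), Mul(-5, Pow(-68, -1))) = Add(Mul(110, Rational(1, 2601)), Mul(-5, Rational(-1, 68))) = Add(Rational(110, 2601), Rational(5, 68)) = Rational(1205, 10404)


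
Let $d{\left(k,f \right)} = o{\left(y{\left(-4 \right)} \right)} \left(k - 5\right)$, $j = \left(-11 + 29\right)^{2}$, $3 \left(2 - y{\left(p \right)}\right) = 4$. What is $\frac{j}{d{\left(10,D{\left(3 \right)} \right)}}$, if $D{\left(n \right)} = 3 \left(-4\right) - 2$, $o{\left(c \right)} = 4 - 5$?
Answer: $- \frac{324}{5} \approx -64.8$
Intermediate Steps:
$y{\left(p \right)} = \frac{2}{3}$ ($y{\left(p \right)} = 2 - \frac{4}{3} = \frac{2}{3}$)
$j = 324$ ($j = 18^{2} = 324$)
$o{\left(c \right)} = -1$
$D{\left(n \right)} = -14$ ($D{\left(n \right)} = -12 - 2 = -14$)
$d{\left(k,f \right)} = 5 - k$ ($d{\left(k,f \right)} = - (k - 5) = - (-5 + k) = 5 - k$)
$\frac{j}{d{\left(10,D{\left(3 \right)} \right)}} = \frac{324}{5 - 10} = \frac{324}{-5} = 324 \left(- \frac{1}{5}\right) = - \frac{324}{5}$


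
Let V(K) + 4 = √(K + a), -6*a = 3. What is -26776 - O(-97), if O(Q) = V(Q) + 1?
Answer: -26773 - I*√390/2 ≈ -26773.0 - 9.8742*I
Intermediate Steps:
a = -½ (a = -⅙*3 = -½ ≈ -0.50000)
V(K) = -4 + √(-½ + K) (V(K) = -4 + √(K - ½) = -4 + √(-½ + K))
O(Q) = -3 + √(-2 + 4*Q)/2 (O(Q) = (-4 + √(-2 + 4*Q)/2) + 1 = -3 + √(-2 + 4*Q)/2)
-26776 - O(-97) = -26776 - (-3 + √(-2 + 4*(-97))/2) = -26776 - (-3 + √(-2 - 388)/2) = -26776 - (-3 + √(-390)/2) = -26776 - (-3 + (I*√390)/2) = -26776 - (-3 + I*√390/2) = -26776 + (3 - I*√390/2) = -26773 - I*√390/2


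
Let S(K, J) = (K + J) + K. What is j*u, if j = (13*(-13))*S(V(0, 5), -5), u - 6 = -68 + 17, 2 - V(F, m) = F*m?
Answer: -7605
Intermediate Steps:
V(F, m) = 2 - F*m
S(K, J) = J + 2*K (S(K, J) = (J + K) + K = J + 2*K)
u = -45 (u = 6 + (-68 + 17) = 6 - 51 = -45)
j = 169 (j = (13*(-13))*(-5 + 2*(2 - 1*0*5)) = -169*(-5 + 2*(2 + 0)) = -169*(-5 + 2*2) = -169*(-5 + 4) = -169*(-1) = 169)
j*u = 169*(-45) = -7605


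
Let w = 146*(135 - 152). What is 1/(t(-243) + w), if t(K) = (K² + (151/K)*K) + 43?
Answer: 1/56761 ≈ 1.7618e-5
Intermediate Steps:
w = -2482 (w = 146*(-17) = -2482)
t(K) = 194 + K² (t(K) = (K² + 151) + 43 = (151 + K²) + 43 = 194 + K²)
1/(t(-243) + w) = 1/((194 + (-243)²) - 2482) = 1/((194 + 59049) - 2482) = 1/(59243 - 2482) = 1/56761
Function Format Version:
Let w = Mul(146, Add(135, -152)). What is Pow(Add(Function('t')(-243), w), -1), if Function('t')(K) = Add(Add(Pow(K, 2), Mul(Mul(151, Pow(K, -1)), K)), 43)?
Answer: Rational(1, 56761) ≈ 1.7618e-5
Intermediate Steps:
w = -2482 (w = Mul(146, -17) = -2482)
Function('t')(K) = Add(194, Pow(K, 2)) (Function('t')(K) = Add(Add(Pow(K, 2), 151), 43) = Add(Add(151, Pow(K, 2)), 43) = Add(194, Pow(K, 2)))
Pow(Add(Function('t')(-243), w), -1) = Pow(Add(Add(194, Pow(-243, 2)), -2482), -1) = Pow(Add(Add(194, 59049), -2482), -1) = Pow(Add(59243, -2482), -1) = Pow(56761, -1) = Rational(1, 56761)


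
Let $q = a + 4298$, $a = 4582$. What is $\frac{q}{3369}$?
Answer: $\frac{2960}{1123} \approx 2.6358$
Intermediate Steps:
$q = 8880$ ($q = 4582 + 4298 = 8880$)
$\frac{q}{3369} = \frac{8880}{3369} = 8880 \cdot \frac{1}{3369} = \frac{2960}{1123}$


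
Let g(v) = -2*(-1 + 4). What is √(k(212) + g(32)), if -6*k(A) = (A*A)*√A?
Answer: √(-54 - 134832*√53)/3 ≈ 330.26*I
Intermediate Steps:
k(A) = -A^(5/2)/6 (k(A) = -A*A*√A/6 = -A²*√A/6 = -A^(5/2)/6)
g(v) = -6 (g(v) = -2*3 = -6)
√(k(212) + g(32)) = √(-44944*√53/3 - 6) = √(-6 - 44944*√53/3)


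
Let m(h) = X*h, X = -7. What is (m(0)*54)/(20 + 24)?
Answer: 0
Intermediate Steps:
m(h) = -7*h
(m(0)*54)/(20 + 24) = (-7*0*54)/(20 + 24) = (0*54)/44 = 0*(1/44) = 0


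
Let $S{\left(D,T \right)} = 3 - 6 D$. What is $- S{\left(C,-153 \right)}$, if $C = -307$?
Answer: $-1845$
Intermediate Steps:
$- S{\left(C,-153 \right)} = - (3 - -1842) = - (3 + 1842) = \left(-1\right) 1845 = -1845$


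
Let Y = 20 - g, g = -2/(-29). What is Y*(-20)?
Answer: -11560/29 ≈ -398.62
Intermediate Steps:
g = 2/29 (g = -2*(-1/29) = 2/29 ≈ 0.068966)
Y = 578/29 (Y = 20 - 1*2/29 = 20 - 2/29 = 578/29 ≈ 19.931)
Y*(-20) = (578/29)*(-20) = -11560/29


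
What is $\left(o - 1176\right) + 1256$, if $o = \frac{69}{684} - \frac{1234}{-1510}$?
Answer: $\frac{13929241}{172140} \approx 80.918$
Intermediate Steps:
$o = \frac{158041}{172140}$ ($o = 69 \cdot \frac{1}{684} - - \frac{617}{755} = \frac{23}{228} + \frac{617}{755} = \frac{158041}{172140} \approx 0.9181$)
$\left(o - 1176\right) + 1256 = \left(\frac{158041}{172140} - 1176\right) + 1256 = - \frac{202278599}{172140} + 1256 = \frac{13929241}{172140}$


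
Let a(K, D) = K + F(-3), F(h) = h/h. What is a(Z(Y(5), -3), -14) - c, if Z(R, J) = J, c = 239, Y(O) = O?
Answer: -241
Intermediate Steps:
F(h) = 1
a(K, D) = 1 + K (a(K, D) = K + 1 = 1 + K)
a(Z(Y(5), -3), -14) - c = (1 - 3) - 1*239 = -2 - 239 = -241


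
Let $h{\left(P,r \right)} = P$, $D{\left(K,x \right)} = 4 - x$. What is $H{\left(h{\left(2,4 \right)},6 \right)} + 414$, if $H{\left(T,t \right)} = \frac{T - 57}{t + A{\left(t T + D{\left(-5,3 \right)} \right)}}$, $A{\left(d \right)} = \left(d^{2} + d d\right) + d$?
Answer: $\frac{147743}{357} \approx 413.85$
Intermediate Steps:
$A{\left(d \right)} = d + 2 d^{2}$ ($A{\left(d \right)} = \left(d^{2} + d^{2}\right) + d = 2 d^{2} + d = d + 2 d^{2}$)
$H{\left(T,t \right)} = \frac{-57 + T}{t + \left(1 + T t\right) \left(3 + 2 T t\right)}$ ($H{\left(T,t \right)} = \frac{T - 57}{t + \left(t T + \left(4 - 3\right)\right) \left(1 + 2 \left(t T + \left(4 - 3\right)\right)\right)} = \frac{-57 + T}{t + \left(T t + \left(4 - 3\right)\right) \left(1 + 2 \left(T t + \left(4 - 3\right)\right)\right)} = \frac{-57 + T}{t + \left(T t + 1\right) \left(1 + 2 \left(T t + 1\right)\right)} = \frac{-57 + T}{t + \left(1 + T t\right) \left(1 + 2 \left(1 + T t\right)\right)} = \frac{-57 + T}{t + \left(1 + T t\right) \left(1 + \left(2 + 2 T t\right)\right)} = \frac{-57 + T}{t + \left(1 + T t\right) \left(3 + 2 T t\right)}$)
$H{\left(h{\left(2,4 \right)},6 \right)} + 414 = \frac{-57 + 2}{6 + \left(1 + 2 \cdot 6\right) \left(3 + 2 \cdot 2 \cdot 6\right)} + 414 = \frac{1}{6 + \left(1 + 12\right) \left(3 + 24\right)} \left(-55\right) + 414 = \frac{1}{6 + 13 \cdot 27} \left(-55\right) + 414 = \frac{1}{6 + 351} \left(-55\right) + 414 = \frac{1}{357} \left(-55\right) + 414 = - \frac{55}{357} + 414 = \frac{147743}{357}$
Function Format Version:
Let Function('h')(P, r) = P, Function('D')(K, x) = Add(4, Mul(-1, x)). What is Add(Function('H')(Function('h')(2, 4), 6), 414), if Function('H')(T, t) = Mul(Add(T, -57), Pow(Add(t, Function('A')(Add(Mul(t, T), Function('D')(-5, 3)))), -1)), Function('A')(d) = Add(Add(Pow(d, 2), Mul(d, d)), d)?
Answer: Rational(147743, 357) ≈ 413.85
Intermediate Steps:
Function('A')(d) = Add(d, Mul(2, Pow(d, 2))) (Function('A')(d) = Add(Add(Pow(d, 2), Pow(d, 2)), d) = Add(Mul(2, Pow(d, 2)), d) = Add(d, Mul(2, Pow(d, 2))))
Function('H')(T, t) = Mul(Pow(Add(t, Mul(Add(1, Mul(T, t)), Add(3, Mul(2, T, t)))), -1), Add(-57, T)) (Function('H')(T, t) = Mul(Add(T, -57), Pow(Add(t, Mul(Add(Mul(t, T), Add(4, Mul(-1, 3))), Add(1, Mul(2, Add(Mul(t, T), Add(4, Mul(-1, 3))))))), -1)) = Mul(Add(-57, T), Pow(Add(t, Mul(Add(Mul(T, t), Add(4, -3)), Add(1, Mul(2, Add(Mul(T, t), Add(4, -3)))))), -1)) = Mul(Add(-57, T), Pow(Add(t, Mul(Add(Mul(T, t), 1), Add(1, Mul(2, Add(Mul(T, t), 1))))), -1)) = Mul(Add(-57, T), Pow(Add(t, Mul(Add(1, Mul(T, t)), Add(1, Mul(2, Add(1, Mul(T, t)))))), -1)) = Mul(Add(-57, T), Pow(Add(t, Mul(Add(1, Mul(T, t)), Add(1, Add(2, Mul(2, T, t))))), -1)) = Mul(Add(-57, T), Pow(Add(t, Mul(Add(1, Mul(T, t)), Add(3, Mul(2, T, t)))), -1)) = Mul(Pow(Add(t, Mul(Add(1, Mul(T, t)), Add(3, Mul(2, T, t)))), -1), Add(-57, T)))
Add(Function('H')(Function('h')(2, 4), 6), 414) = Add(Mul(Pow(Add(6, Mul(Add(1, Mul(2, 6)), Add(3, Mul(2, 2, 6)))), -1), Add(-57, 2)), 414) = Add(Mul(Pow(Add(6, Mul(Add(1, 12), Add(3, 24))), -1), -55), 414) = Add(Mul(Pow(Add(6, Mul(13, 27)), -1), -55), 414) = Add(Mul(Pow(Add(6, 351), -1), -55), 414) = Add(Mul(Pow(357, -1), -55), 414) = Add(Mul(Rational(1, 357), -55), 414) = Add(Rational(-55, 357), 414) = Rational(147743, 357)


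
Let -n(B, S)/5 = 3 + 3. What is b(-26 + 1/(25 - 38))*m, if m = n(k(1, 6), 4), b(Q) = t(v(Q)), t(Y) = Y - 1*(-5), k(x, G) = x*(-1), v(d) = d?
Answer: 8220/13 ≈ 632.31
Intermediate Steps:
k(x, G) = -x
t(Y) = 5 + Y (t(Y) = Y + 5 = 5 + Y)
n(B, S) = -30 (n(B, S) = -5*(3 + 3) = -5*6 = -30)
b(Q) = 5 + Q
m = -30
b(-26 + 1/(25 - 38))*m = (5 + (-26 + 1/(25 - 38)))*(-30) = (5 + (-26 + 1/(-13)))*(-30) = (5 + (-26 - 1/13))*(-30) = (5 - 339/13)*(-30) = -274/13*(-30) = 8220/13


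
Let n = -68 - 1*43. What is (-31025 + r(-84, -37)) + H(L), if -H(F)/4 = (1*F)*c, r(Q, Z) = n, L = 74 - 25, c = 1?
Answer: -31332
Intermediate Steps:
L = 49
n = -111 (n = -68 - 43 = -111)
r(Q, Z) = -111
H(F) = -4*F (H(F) = -4*1*F = -4*F)
(-31025 + r(-84, -37)) + H(L) = (-31025 - 111) - 4*49 = -31136 - 196 = -31332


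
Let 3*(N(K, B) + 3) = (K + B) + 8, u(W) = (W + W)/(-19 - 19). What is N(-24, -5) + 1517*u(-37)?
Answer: 55939/19 ≈ 2944.2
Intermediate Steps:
u(W) = -W/19 (u(W) = (2*W)/(-38) = (2*W)*(-1/38) = -W/19)
N(K, B) = -⅓ + B/3 + K/3 (N(K, B) = -3 + ((K + B) + 8)/3 = -3 + ((B + K) + 8)/3 = -3 + (8 + B + K)/3 = -3 + (8/3 + B/3 + K/3) = -⅓ + B/3 + K/3)
N(-24, -5) + 1517*u(-37) = (-⅓ + (⅓)*(-5) + (⅓)*(-24)) + 1517*(-1/19*(-37)) = (-⅓ - 5/3 - 8) + 1517*(37/19) = -10 + 56129/19 = 55939/19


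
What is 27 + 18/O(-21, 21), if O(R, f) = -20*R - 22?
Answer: 5382/199 ≈ 27.045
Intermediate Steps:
O(R, f) = -22 - 20*R
27 + 18/O(-21, 21) = 27 + 18/(-22 - 20*(-21)) = 27 + 18/(-22 + 420) = 27 + 18/398 = 27 + 18*(1/398) = 27 + 9/199 = 5382/199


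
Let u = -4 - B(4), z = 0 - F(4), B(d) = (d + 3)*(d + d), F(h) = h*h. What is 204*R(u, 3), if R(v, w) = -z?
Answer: 3264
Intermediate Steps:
F(h) = h²
B(d) = 2*d*(3 + d) (B(d) = (3 + d)*(2*d) = 2*d*(3 + d))
z = -16 (z = 0 - 1*4² = 0 - 1*16 = 0 - 16 = -16)
u = -60 (u = -4 - 2*4*(3 + 4) = -4 - 2*4*7 = -4 - 1*56 = -4 - 56 = -60)
R(v, w) = 16 (R(v, w) = -1*(-16) = 16)
204*R(u, 3) = 204*16 = 3264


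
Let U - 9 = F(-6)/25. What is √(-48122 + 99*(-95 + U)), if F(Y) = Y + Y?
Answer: 8*I*√22142/5 ≈ 238.08*I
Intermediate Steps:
F(Y) = 2*Y
U = 213/25 (U = 9 + (2*(-6))/25 = 9 - 12*1/25 = 9 - 12/25 = 213/25 ≈ 8.5200)
√(-48122 + 99*(-95 + U)) = √(-48122 + 99*(-95 + 213/25)) = √(-48122 + 99*(-2162/25)) = √(-48122 - 214038/25) = √(-1417088/25) = 8*I*√22142/5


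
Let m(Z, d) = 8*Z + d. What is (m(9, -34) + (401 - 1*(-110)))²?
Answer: 301401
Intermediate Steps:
m(Z, d) = d + 8*Z
(m(9, -34) + (401 - 1*(-110)))² = ((-34 + 8*9) + (401 - 1*(-110)))² = ((-34 + 72) + (401 + 110))² = (38 + 511)² = 549² = 301401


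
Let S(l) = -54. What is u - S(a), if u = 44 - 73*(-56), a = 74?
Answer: 4186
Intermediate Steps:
u = 4132 (u = 44 + 4088 = 4132)
u - S(a) = 4132 - 1*(-54) = 4132 + 54 = 4186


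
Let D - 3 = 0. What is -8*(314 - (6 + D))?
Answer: -2440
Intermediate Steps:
D = 3 (D = 3 + 0 = 3)
-8*(314 - (6 + D)) = -8*(314 - (6 + 3)) = -8*(314 - 1*9) = -8*(314 - 9) = -8*305 = -2440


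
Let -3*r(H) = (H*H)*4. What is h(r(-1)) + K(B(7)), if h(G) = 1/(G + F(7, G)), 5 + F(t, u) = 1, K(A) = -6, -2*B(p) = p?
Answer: -99/16 ≈ -6.1875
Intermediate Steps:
B(p) = -p/2
r(H) = -4*H²/3 (r(H) = -H*H*4/3 = -H²*4/3 = -4*H²/3)
F(t, u) = -4 (F(t, u) = -5 + 1 = -4)
h(G) = 1/(-4 + G) (h(G) = 1/(G - 4) = 1/(-4 + G))
h(r(-1)) + K(B(7)) = 1/(-4 - 4/3*(-1)²) - 6 = 1/(-4 - 4/3*1) - 6 = 1/(-4 - 4/3) - 6 = 1/(-16/3) - 6 = -3/16 - 6 = -99/16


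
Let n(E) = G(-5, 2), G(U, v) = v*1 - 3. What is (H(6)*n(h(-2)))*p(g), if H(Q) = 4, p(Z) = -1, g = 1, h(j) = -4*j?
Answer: 4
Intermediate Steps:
G(U, v) = -3 + v (G(U, v) = v - 3 = -3 + v)
n(E) = -1 (n(E) = -3 + 2 = -1)
(H(6)*n(h(-2)))*p(g) = (4*(-1))*(-1) = -4*(-1) = 4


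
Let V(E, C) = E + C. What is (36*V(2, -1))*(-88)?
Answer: -3168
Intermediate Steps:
V(E, C) = C + E
(36*V(2, -1))*(-88) = (36*(-1 + 2))*(-88) = (36*1)*(-88) = 36*(-88) = -3168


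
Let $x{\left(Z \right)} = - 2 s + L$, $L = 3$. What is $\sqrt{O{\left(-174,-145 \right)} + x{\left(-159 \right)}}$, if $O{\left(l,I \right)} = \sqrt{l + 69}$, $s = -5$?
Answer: $\sqrt{13 + i \sqrt{105}} \approx 3.844 + 1.3328 i$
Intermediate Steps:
$O{\left(l,I \right)} = \sqrt{69 + l}$
$x{\left(Z \right)} = 13$ ($x{\left(Z \right)} = \left(-2\right) \left(-5\right) + 3 = 10 + 3 = 13$)
$\sqrt{O{\left(-174,-145 \right)} + x{\left(-159 \right)}} = \sqrt{\sqrt{69 - 174} + 13} = \sqrt{\sqrt{-105} + 13} = \sqrt{i \sqrt{105} + 13} = \sqrt{13 + i \sqrt{105}}$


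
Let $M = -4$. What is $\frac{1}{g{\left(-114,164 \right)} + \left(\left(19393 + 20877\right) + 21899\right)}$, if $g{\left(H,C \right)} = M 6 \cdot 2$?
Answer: $\frac{1}{62121} \approx 1.6098 \cdot 10^{-5}$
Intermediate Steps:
$g{\left(H,C \right)} = -48$ ($g{\left(H,C \right)} = \left(-4\right) 6 \cdot 2 = \left(-24\right) 2 = -48$)
$\frac{1}{g{\left(-114,164 \right)} + \left(\left(19393 + 20877\right) + 21899\right)} = \frac{1}{-48 + \left(\left(19393 + 20877\right) + 21899\right)} = \frac{1}{-48 + \left(40270 + 21899\right)} = \frac{1}{-48 + 62169} = \frac{1}{62121}$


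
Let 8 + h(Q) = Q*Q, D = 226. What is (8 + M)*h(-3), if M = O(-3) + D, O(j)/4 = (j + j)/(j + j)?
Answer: 238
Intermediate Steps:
h(Q) = -8 + Q² (h(Q) = -8 + Q*Q = -8 + Q²)
O(j) = 4 (O(j) = 4*((j + j)/(j + j)) = 4*((2*j)/((2*j))) = 4*((2*j)*(1/(2*j))) = 4*1 = 4)
M = 230 (M = 4 + 226 = 230)
(8 + M)*h(-3) = (8 + 230)*(-8 + (-3)²) = 238*(-8 + 9) = 238*1 = 238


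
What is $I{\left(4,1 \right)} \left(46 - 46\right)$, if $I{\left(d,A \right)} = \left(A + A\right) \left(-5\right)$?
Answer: $0$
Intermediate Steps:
$I{\left(d,A \right)} = - 10 A$ ($I{\left(d,A \right)} = 2 A \left(-5\right) = - 10 A$)
$I{\left(4,1 \right)} \left(46 - 46\right) = \left(-10\right) 1 \left(46 - 46\right) = \left(-10\right) 0 = 0$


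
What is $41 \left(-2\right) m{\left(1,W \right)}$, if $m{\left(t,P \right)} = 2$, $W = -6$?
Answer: $-164$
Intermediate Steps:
$41 \left(-2\right) m{\left(1,W \right)} = 41 \left(-2\right) 2 = \left(-82\right) 2 = -164$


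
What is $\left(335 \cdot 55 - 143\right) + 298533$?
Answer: $316815$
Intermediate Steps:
$\left(335 \cdot 55 - 143\right) + 298533 = \left(18425 - 143\right) + 298533 = 18282 + 298533 = 316815$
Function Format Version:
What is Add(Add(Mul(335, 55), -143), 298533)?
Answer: 316815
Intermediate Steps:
Add(Add(Mul(335, 55), -143), 298533) = Add(Add(18425, -143), 298533) = Add(18282, 298533) = 316815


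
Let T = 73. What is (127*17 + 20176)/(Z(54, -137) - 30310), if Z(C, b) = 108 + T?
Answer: -7445/10043 ≈ -0.74131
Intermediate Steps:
Z(C, b) = 181 (Z(C, b) = 108 + 73 = 181)
(127*17 + 20176)/(Z(54, -137) - 30310) = (127*17 + 20176)/(181 - 30310) = (2159 + 20176)/(-30129) = 22335*(-1/30129) = -7445/10043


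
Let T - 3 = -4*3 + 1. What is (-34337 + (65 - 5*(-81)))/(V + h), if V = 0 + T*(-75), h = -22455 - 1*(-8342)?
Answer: 33867/13513 ≈ 2.5063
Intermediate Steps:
T = -8 (T = 3 + (-4*3 + 1) = 3 + (-12 + 1) = 3 - 11 = -8)
h = -14113 (h = -22455 + 8342 = -14113)
V = 600 (V = 0 - 8*(-75) = 0 + 600 = 600)
(-34337 + (65 - 5*(-81)))/(V + h) = (-34337 + (65 - 5*(-81)))/(600 - 14113) = (-34337 + (65 + 405))/(-13513) = (-34337 + 470)*(-1/13513) = -33867*(-1/13513) = 33867/13513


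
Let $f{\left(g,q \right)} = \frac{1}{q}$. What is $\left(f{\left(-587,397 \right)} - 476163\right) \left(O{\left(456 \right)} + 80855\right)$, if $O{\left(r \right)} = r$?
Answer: $- \frac{15370763926810}{397} \approx -3.8717 \cdot 10^{10}$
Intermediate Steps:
$\left(f{\left(-587,397 \right)} - 476163\right) \left(O{\left(456 \right)} + 80855\right) = \left(\frac{1}{397} - 476163\right) \left(456 + 80855\right) = \left(\frac{1}{397} - 476163\right) 81311 = \left(- \frac{189036710}{397}\right) 81311 = - \frac{15370763926810}{397}$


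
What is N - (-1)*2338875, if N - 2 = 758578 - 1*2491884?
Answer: 605571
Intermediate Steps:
N = -1733304 (N = 2 + (758578 - 1*2491884) = 2 + (758578 - 2491884) = 2 - 1733306 = -1733304)
N - (-1)*2338875 = -1733304 - (-1)*2338875 = -1733304 - 1*(-2338875) = -1733304 + 2338875 = 605571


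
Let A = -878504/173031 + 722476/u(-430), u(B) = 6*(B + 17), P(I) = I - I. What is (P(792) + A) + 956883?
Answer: 68359386493771/71461803 ≈ 9.5659e+5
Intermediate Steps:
P(I) = 0
u(B) = 102 + 6*B (u(B) = 6*(17 + B) = 102 + 6*B)
A = -21197946278/71461803 (A = -878504/173031 + 722476/(102 + 6*(-430)) = -878504*1/173031 + 722476/(102 - 2580) = -878504/173031 + 722476/(-2478) = -878504/173031 + 722476*(-1/2478) = -878504/173031 - 361238/1239 = -21197946278/71461803 ≈ -296.63)
(P(792) + A) + 956883 = (0 - 21197946278/71461803) + 956883 = -21197946278/71461803 + 956883 = 68359386493771/71461803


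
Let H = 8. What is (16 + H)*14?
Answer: 336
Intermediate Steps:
(16 + H)*14 = (16 + 8)*14 = 24*14 = 336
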